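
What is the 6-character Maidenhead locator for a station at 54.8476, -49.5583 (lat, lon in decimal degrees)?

GO54fu

Shift to the Maidenhead origin (180°W, 90°S): lon 130.4417, lat 144.8476.
Field: lon ⌊130.4417/20⌋ = 6 → G; lat ⌊144.8476/10⌋ = 14 → O.
Square: lon ⌊10.4417/2⌋ = 5; lat ⌊4.8476/1⌋ = 4.
Subsquare: lon ⌊0.4417/0.0833333⌋ = 5 → f; lat ⌊0.8476/0.0416667⌋ = 20 → u.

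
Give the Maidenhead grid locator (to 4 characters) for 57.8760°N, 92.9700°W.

EO37

Offset from 180°W / 90°S: lon 87.03°, lat 147.88°.
Field: 87.03/20 → 4 → E, 147.88/10 → 14 → O; chars EO.
Square: 7.03/2 → 3, 7.88/1 → 7; chars 37.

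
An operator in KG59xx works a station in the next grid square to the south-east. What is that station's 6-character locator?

Longitude subsquare x = 23; +1 → 24, wraps to 0 = a, carry into square.
Longitude square 5; +1 → 6.
Latitude subsquare x = 23; −1 → 22 = w.

KG69aw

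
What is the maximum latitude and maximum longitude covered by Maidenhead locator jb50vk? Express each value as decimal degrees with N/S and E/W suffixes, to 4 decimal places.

79.5417° S, 11.8333° E

Field J=9, B=1: +9·20° lon, +1·10° lat → SW at lon 0°, lat -80°.
Square 5, 0: +5·2° lon, +0·1° lat → SW at lon 10°, lat -80°.
Subsquare v=21, k=10: +21·0.0833333° lon, +10·0.0416667° lat → SW at lon 11.75°, lat -79.5833°.
Cell spans 0.0833333° lon × 0.0416667° lat. NE corner is SW corner plus one full cell.
latitude 79.5417° S, longitude 11.8333° E.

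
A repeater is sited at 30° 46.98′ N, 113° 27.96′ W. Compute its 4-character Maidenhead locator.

Add 180° to longitude and 90° to latitude: 66.53, 120.78.
Field: 66.53/20 → 3 → D, 120.78/10 → 12 → M; chars DM.
Square: 6.53/2 → 3, 0.78/1 → 0; chars 30.

DM30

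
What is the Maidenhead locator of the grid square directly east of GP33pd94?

Longitude extended square 9; +1 → 10, wraps to 0, carry into subsquare.
Longitude subsquare p = 15; +1 → 16 = q.
The latitude characters are unchanged.

GP33qd04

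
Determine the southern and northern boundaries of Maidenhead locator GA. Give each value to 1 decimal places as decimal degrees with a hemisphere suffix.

Field G=6, A=0: +6·20° lon, +0·10° lat → SW at lon -60°, lat -90°.
Cell spans 20° lon × 10° lat.
south 90.0° S, north 80.0° S.

90.0° S, 80.0° S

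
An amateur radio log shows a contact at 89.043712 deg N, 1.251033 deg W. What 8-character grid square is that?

IR99ib90

Shift to the Maidenhead origin (180°W, 90°S): lon 178.74897, lat 179.04371.
Field: lon ⌊178.74897/20⌋ = 8 → I; lat ⌊179.04371/10⌋ = 17 → R.
Square: lon ⌊18.74897/2⌋ = 9; lat ⌊9.04371/1⌋ = 9.
Subsquare: lon ⌊0.74897/0.0833333⌋ = 8 → i; lat ⌊0.04371/0.0416667⌋ = 1 → b.
Extended square: lon ⌊0.08230/0.00833333⌋ = 9; lat ⌊0.00205/0.00416667⌋ = 0.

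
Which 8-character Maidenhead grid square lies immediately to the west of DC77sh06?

Longitude extended square 0; −1 → -1, wraps to 9, carry into subsquare.
Longitude subsquare s = 18; −1 → 17 = r.
The latitude characters are unchanged.

DC77rh96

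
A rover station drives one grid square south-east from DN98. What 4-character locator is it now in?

EN07

Longitude square 9; +1 → 10, wraps to 0, carry into field.
Longitude field D = 3; +1 → 4 = E.
Latitude square 8; −1 → 7.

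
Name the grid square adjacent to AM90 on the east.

Longitude square 9; +1 → 10, wraps to 0, carry into field.
Longitude field A = 0; +1 → 1 = B.
The latitude characters are unchanged.

BM00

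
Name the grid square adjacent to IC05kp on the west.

IC05jp

Longitude subsquare k = 10; −1 → 9 = j.
The latitude characters are unchanged.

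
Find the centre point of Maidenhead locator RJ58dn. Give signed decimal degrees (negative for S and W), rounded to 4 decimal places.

8.5625, 170.2917

Field R=17, J=9: +17·20° lon, +9·10° lat → SW at lon 160°, lat 0°.
Square 5, 8: +5·2° lon, +8·1° lat → SW at lon 170°, lat 8°.
Subsquare d=3, n=13: +3·0.0833333° lon, +13·0.0416667° lat → SW at lon 170.25°, lat 8.54167°.
Cell spans 0.0833333° lon × 0.0416667° lat. Centre is SW corner plus half of each.
latitude 8.5625, longitude 170.2917.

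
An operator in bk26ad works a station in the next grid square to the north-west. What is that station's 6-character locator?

BK16xe

Longitude subsquare a = 0; −1 → -1, wraps to 23 = x, carry into square.
Longitude square 2; −1 → 1.
Latitude subsquare d = 3; +1 → 4 = e.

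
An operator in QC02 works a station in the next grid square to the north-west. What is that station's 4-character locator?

Longitude square 0; −1 → -1, wraps to 9, carry into field.
Longitude field Q = 16; −1 → 15 = P.
Latitude square 2; +1 → 3.

PC93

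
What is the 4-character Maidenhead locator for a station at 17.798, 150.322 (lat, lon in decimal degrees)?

QK57

Shift to the Maidenhead origin (180°W, 90°S): lon 330.32, lat 107.80.
Field: lon ⌊330.32/20⌋ = 16 → Q; lat ⌊107.80/10⌋ = 10 → K.
Square: lon ⌊10.32/2⌋ = 5; lat ⌊7.80/1⌋ = 7.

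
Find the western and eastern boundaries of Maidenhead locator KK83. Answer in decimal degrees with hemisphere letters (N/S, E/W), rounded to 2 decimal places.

36.00° E, 38.00° E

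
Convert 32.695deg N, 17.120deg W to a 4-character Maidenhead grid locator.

IM12

Shift to the Maidenhead origin (180°W, 90°S): lon 162.88, lat 122.69.
Field: lon ⌊162.88/20⌋ = 8 → I; lat ⌊122.69/10⌋ = 12 → M.
Square: lon ⌊2.88/2⌋ = 1; lat ⌊2.69/1⌋ = 2.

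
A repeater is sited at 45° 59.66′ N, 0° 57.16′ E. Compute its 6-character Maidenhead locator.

JN05lx

Offset from 180°W / 90°S: lon 180.9527°, lat 135.9943°.
Field: 180.9527/20 → 9 → J, 135.9943/10 → 13 → N; chars JN.
Square: 0.9527/2 → 0, 5.9943/1 → 5; chars 05.
Subsquare: 0.9527/0.0833333 → 11 → l, 0.9943/0.0416667 → 23 → x; chars lx.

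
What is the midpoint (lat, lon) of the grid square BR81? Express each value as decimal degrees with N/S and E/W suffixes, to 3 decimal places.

Field B=1, R=17: +1·20° lon, +17·10° lat → SW at lon -160°, lat 80°.
Square 8, 1: +8·2° lon, +1·1° lat → SW at lon -144°, lat 81°.
Cell spans 2° lon × 1° lat. Centre is SW corner plus half of each.
latitude 81.500° N, longitude 143.000° W.

81.500° N, 143.000° W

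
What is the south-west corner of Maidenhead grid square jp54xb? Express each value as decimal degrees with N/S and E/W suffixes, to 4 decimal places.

64.0417° N, 11.9167° E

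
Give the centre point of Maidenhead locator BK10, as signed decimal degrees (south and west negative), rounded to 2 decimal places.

10.50, -157.00

Field B=1, K=10: +1·20° lon, +10·10° lat → SW at lon -160°, lat 10°.
Square 1, 0: +1·2° lon, +0·1° lat → SW at lon -158°, lat 10°.
Cell spans 2° lon × 1° lat. Centre is SW corner plus half of each.
latitude 10.50, longitude -157.00.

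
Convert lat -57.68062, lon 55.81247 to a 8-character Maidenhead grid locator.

LD72vh76

Add 180° to longitude and 90° to latitude: 235.81247, 32.31938.
Field: 235.81247/20 → 11 → L, 32.31938/10 → 3 → D; chars LD.
Square: 15.81247/2 → 7, 2.31938/1 → 2; chars 72.
Subsquare: 1.81247/0.0833333 → 21 → v, 0.31938/0.0416667 → 7 → h; chars vh.
Extended square: 0.06247/0.00833333 → 7, 0.02771/0.00416667 → 6; chars 76.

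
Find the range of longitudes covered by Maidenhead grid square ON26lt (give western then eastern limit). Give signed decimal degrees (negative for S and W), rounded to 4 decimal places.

Field O=14, N=13: +14·20° lon, +13·10° lat → SW at lon 100°, lat 40°.
Square 2, 6: +2·2° lon, +6·1° lat → SW at lon 104°, lat 46°.
Subsquare l=11, t=19: +11·0.0833333° lon, +19·0.0416667° lat → SW at lon 104.917°, lat 46.7917°.
Cell spans 0.0833333° lon × 0.0416667° lat.
west 104.9167, east 105.0000.

104.9167, 105.0000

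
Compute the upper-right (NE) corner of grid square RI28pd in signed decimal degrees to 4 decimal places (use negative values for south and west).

Field R=17, I=8: +17·20° lon, +8·10° lat → SW at lon 160°, lat -10°.
Square 2, 8: +2·2° lon, +8·1° lat → SW at lon 164°, lat -2°.
Subsquare p=15, d=3: +15·0.0833333° lon, +3·0.0416667° lat → SW at lon 165.25°, lat -1.875°.
Cell spans 0.0833333° lon × 0.0416667° lat. NE corner is SW corner plus one full cell.
latitude -1.8333, longitude 165.3333.

-1.8333, 165.3333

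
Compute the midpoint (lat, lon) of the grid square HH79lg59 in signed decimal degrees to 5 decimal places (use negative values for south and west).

Field H=7, H=7: +7·20° lon, +7·10° lat → SW at lon -40°, lat -20°.
Square 7, 9: +7·2° lon, +9·1° lat → SW at lon -26°, lat -11°.
Subsquare l=11, g=6: +11·0.0833333° lon, +6·0.0416667° lat → SW at lon -25.0833°, lat -10.75°.
Extended square 5, 9: +5·0.00833333° lon, +9·0.00416667° lat → SW at lon -25.0417°, lat -10.7125°.
Cell spans 0.00833333° lon × 0.00416667° lat. Centre is SW corner plus half of each.
latitude -10.71042, longitude -25.03750.

-10.71042, -25.03750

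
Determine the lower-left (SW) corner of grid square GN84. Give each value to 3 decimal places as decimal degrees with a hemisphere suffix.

44.000° N, 44.000° W

Field G=6, N=13: +6·20° lon, +13·10° lat → SW at lon -60°, lat 40°.
Square 8, 4: +8·2° lon, +4·1° lat → SW at lon -44°, lat 44°.
latitude 44.000° N, longitude 44.000° W.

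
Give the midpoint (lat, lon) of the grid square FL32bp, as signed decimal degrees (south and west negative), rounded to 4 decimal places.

22.6458, -73.8750

Field F=5, L=11: +5·20° lon, +11·10° lat → SW at lon -80°, lat 20°.
Square 3, 2: +3·2° lon, +2·1° lat → SW at lon -74°, lat 22°.
Subsquare b=1, p=15: +1·0.0833333° lon, +15·0.0416667° lat → SW at lon -73.9167°, lat 22.625°.
Cell spans 0.0833333° lon × 0.0416667° lat. Centre is SW corner plus half of each.
latitude 22.6458, longitude -73.8750.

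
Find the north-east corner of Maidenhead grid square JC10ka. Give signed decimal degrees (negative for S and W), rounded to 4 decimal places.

-69.9583, 2.9167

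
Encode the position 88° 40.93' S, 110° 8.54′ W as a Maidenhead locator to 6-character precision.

DA41wh

Shift to the Maidenhead origin (180°W, 90°S): lon 69.8577, lat 1.3178.
Field: lon ⌊69.8577/20⌋ = 3 → D; lat ⌊1.3178/10⌋ = 0 → A.
Square: lon ⌊9.8577/2⌋ = 4; lat ⌊1.3178/1⌋ = 1.
Subsquare: lon ⌊1.8577/0.0833333⌋ = 22 → w; lat ⌊0.3178/0.0416667⌋ = 7 → h.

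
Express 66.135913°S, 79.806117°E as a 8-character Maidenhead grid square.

MC93vu67

Shift to the Maidenhead origin (180°W, 90°S): lon 259.80612, lat 23.86409.
Field: 259.80612/20 → 12 → M, 23.86409/10 → 2 → C; chars MC.
Square: 19.80612/2 → 9, 3.86409/1 → 3; chars 93.
Subsquare: 1.80612/0.0833333 → 21 → v, 0.86409/0.0416667 → 20 → u; chars vu.
Extended square: 0.05612/0.00833333 → 6, 0.03075/0.00416667 → 7; chars 67.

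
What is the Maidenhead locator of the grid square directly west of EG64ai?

Longitude subsquare a = 0; −1 → -1, wraps to 23 = x, carry into square.
Longitude square 6; −1 → 5.
The latitude characters are unchanged.

EG54xi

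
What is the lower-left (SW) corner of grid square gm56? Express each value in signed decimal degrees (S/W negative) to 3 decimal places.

Field G=6, M=12: +6·20° lon, +12·10° lat → SW at lon -60°, lat 30°.
Square 5, 6: +5·2° lon, +6·1° lat → SW at lon -50°, lat 36°.
latitude 36.000, longitude -50.000.

36.000, -50.000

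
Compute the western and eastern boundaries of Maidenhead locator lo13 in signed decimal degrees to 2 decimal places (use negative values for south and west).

Field L=11, O=14: +11·20° lon, +14·10° lat → SW at lon 40°, lat 50°.
Square 1, 3: +1·2° lon, +3·1° lat → SW at lon 42°, lat 53°.
Cell spans 2° lon × 1° lat.
west 42.00, east 44.00.

42.00, 44.00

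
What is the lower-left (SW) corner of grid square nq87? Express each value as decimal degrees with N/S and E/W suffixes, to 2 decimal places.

Field N=13, Q=16: +13·20° lon, +16·10° lat → SW at lon 80°, lat 70°.
Square 8, 7: +8·2° lon, +7·1° lat → SW at lon 96°, lat 77°.
latitude 77.00° N, longitude 96.00° E.

77.00° N, 96.00° E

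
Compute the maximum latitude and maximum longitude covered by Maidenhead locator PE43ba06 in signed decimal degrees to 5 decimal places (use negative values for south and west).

Field P=15, E=4: +15·20° lon, +4·10° lat → SW at lon 120°, lat -50°.
Square 4, 3: +4·2° lon, +3·1° lat → SW at lon 128°, lat -47°.
Subsquare b=1, a=0: +1·0.0833333° lon, +0·0.0416667° lat → SW at lon 128.083°, lat -47°.
Extended square 0, 6: +0·0.00833333° lon, +6·0.00416667° lat → SW at lon 128.083°, lat -46.975°.
Cell spans 0.00833333° lon × 0.00416667° lat. NE corner is SW corner plus one full cell.
latitude -46.97083, longitude 128.09167.

-46.97083, 128.09167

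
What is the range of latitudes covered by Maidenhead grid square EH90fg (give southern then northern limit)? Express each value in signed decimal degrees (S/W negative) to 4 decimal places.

-19.7500, -19.7083

Field E=4, H=7: +4·20° lon, +7·10° lat → SW at lon -100°, lat -20°.
Square 9, 0: +9·2° lon, +0·1° lat → SW at lon -82°, lat -20°.
Subsquare f=5, g=6: +5·0.0833333° lon, +6·0.0416667° lat → SW at lon -81.5833°, lat -19.75°.
Cell spans 0.0833333° lon × 0.0416667° lat.
south -19.7500, north -19.7083.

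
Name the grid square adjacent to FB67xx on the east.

FB77ax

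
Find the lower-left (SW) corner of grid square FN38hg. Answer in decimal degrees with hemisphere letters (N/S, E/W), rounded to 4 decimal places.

48.2500° N, 73.4167° W

Field F=5, N=13: +5·20° lon, +13·10° lat → SW at lon -80°, lat 40°.
Square 3, 8: +3·2° lon, +8·1° lat → SW at lon -74°, lat 48°.
Subsquare h=7, g=6: +7·0.0833333° lon, +6·0.0416667° lat → SW at lon -73.4167°, lat 48.25°.
latitude 48.2500° N, longitude 73.4167° W.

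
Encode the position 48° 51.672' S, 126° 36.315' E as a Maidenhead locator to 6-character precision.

PE31hd

Add 180° to longitude and 90° to latitude: 306.6053, 41.1388.
Field (20°×10°, letters A–R): 306.6053/20 → 15 → P, 41.1388/10 → 4 → E; chars PE.
Square (2°×1°, digits 0–9): 6.6053/2 → 3, 1.1388/1 → 1; chars 31.
Subsquare (5′×2.5′, letters a–x): 0.6053/0.0833333 → 7 → h, 0.1388/0.0416667 → 3 → d; chars hd.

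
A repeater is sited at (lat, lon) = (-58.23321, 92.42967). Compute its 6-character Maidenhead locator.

Offset from 180°W / 90°S: lon 272.4297°, lat 31.7668°.
Field: lon ⌊272.4297/20⌋ = 13 → N; lat ⌊31.7668/10⌋ = 3 → D.
Square: lon ⌊12.4297/2⌋ = 6; lat ⌊1.7668/1⌋ = 1.
Subsquare: lon ⌊0.4297/0.0833333⌋ = 5 → f; lat ⌊0.7668/0.0416667⌋ = 18 → s.

ND61fs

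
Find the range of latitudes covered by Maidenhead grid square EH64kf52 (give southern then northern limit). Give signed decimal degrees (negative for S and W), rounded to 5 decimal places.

-15.78333, -15.77917

Field E=4, H=7: +4·20° lon, +7·10° lat → SW at lon -100°, lat -20°.
Square 6, 4: +6·2° lon, +4·1° lat → SW at lon -88°, lat -16°.
Subsquare k=10, f=5: +10·0.0833333° lon, +5·0.0416667° lat → SW at lon -87.1667°, lat -15.7917°.
Extended square 5, 2: +5·0.00833333° lon, +2·0.00416667° lat → SW at lon -87.125°, lat -15.7833°.
Cell spans 0.00833333° lon × 0.00416667° lat.
south -15.78333, north -15.77917.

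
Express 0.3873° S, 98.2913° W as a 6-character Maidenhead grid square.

EI09uo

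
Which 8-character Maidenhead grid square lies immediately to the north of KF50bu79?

KF50bv70

Latitude extended square 9; +1 → 10, wraps to 0, carry into subsquare.
Latitude subsquare u = 20; +1 → 21 = v.
The longitude characters are unchanged.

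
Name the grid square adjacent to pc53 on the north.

Latitude square 3; +1 → 4.
The longitude characters are unchanged.

PC54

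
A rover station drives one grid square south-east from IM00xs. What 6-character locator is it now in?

IM10ar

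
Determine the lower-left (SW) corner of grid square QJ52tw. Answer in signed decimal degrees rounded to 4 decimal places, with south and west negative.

2.9167, 151.5833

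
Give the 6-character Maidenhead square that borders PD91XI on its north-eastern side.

Longitude subsquare x = 23; +1 → 24, wraps to 0 = a, carry into square.
Longitude square 9; +1 → 10, wraps to 0, carry into field.
Longitude field P = 15; +1 → 16 = Q.
Latitude subsquare i = 8; +1 → 9 = j.

QD01aj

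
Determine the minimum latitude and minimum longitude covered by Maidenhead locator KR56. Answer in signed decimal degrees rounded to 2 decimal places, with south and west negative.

86.00, 30.00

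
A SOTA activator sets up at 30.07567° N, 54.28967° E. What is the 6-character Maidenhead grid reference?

LM70db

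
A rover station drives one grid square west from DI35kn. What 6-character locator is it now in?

Longitude subsquare k = 10; −1 → 9 = j.
The latitude characters are unchanged.

DI35jn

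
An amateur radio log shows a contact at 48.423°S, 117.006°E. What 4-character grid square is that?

OE81

Add 180° to longitude and 90° to latitude: 297.01, 41.58.
Field (20°×10°, letters A–R): 297.01/20 → 14 → O, 41.58/10 → 4 → E; chars OE.
Square (2°×1°, digits 0–9): 17.01/2 → 8, 1.58/1 → 1; chars 81.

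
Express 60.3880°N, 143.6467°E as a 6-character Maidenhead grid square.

QP10tj

Shift to the Maidenhead origin (180°W, 90°S): lon 323.6467, lat 150.3880.
Field: lon ⌊323.6467/20⌋ = 16 → Q; lat ⌊150.3880/10⌋ = 15 → P.
Square: lon ⌊3.6467/2⌋ = 1; lat ⌊0.3880/1⌋ = 0.
Subsquare: lon ⌊1.6467/0.0833333⌋ = 19 → t; lat ⌊0.3880/0.0416667⌋ = 9 → j.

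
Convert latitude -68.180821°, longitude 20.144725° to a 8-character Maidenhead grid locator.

KC01bt76

Shift to the Maidenhead origin (180°W, 90°S): lon 200.14472, lat 21.81918.
Field: 200.14472/20 → 10 → K, 21.81918/10 → 2 → C; chars KC.
Square: 0.14472/2 → 0, 1.81918/1 → 1; chars 01.
Subsquare: 0.14472/0.0833333 → 1 → b, 0.81918/0.0416667 → 19 → t; chars bt.
Extended square: 0.06139/0.00833333 → 7, 0.02751/0.00416667 → 6; chars 76.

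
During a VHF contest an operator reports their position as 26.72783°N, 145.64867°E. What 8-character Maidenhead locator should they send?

QL26tr74

Offset from 180°W / 90°S: lon 325.64867°, lat 116.72783°.
Field (20°×10°, letters A–R): 325.64867/20 → 16 → Q, 116.72783/10 → 11 → L; chars QL.
Square (2°×1°, digits 0–9): 5.64867/2 → 2, 6.72783/1 → 6; chars 26.
Subsquare (5′×2.5′, letters a–x): 1.64867/0.0833333 → 19 → t, 0.72783/0.0416667 → 17 → r; chars tr.
Extended square (30″×15″, digits 0–9): 0.06534/0.00833333 → 7, 0.01950/0.00416667 → 4; chars 74.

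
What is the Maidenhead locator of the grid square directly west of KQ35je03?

KQ35ie93

Longitude extended square 0; −1 → -1, wraps to 9, carry into subsquare.
Longitude subsquare j = 9; −1 → 8 = i.
The latitude characters are unchanged.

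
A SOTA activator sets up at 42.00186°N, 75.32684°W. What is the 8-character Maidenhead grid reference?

Add 180° to longitude and 90° to latitude: 104.67316, 132.00186.
Field: 104.67316/20 → 5 → F, 132.00186/10 → 13 → N; chars FN.
Square: 4.67316/2 → 2, 2.00186/1 → 2; chars 22.
Subsquare: 0.67316/0.0833333 → 8 → i, 0.00186/0.0416667 → 0 → a; chars ia.
Extended square: 0.00649/0.00833333 → 0, 0.00186/0.00416667 → 0; chars 00.

FN22ia00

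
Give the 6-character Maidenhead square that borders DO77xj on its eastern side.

DO87aj

Longitude subsquare x = 23; +1 → 24, wraps to 0 = a, carry into square.
Longitude square 7; +1 → 8.
The latitude characters are unchanged.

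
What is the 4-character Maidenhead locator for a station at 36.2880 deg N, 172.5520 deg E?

RM66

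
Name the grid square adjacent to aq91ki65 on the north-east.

AQ91ki76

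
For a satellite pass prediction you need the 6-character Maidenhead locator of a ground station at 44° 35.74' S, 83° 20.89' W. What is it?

EE85hj

Add 180° to longitude and 90° to latitude: 96.6518, 45.4043.
Field: lon ⌊96.6518/20⌋ = 4 → E; lat ⌊45.4043/10⌋ = 4 → E.
Square: lon ⌊16.6518/2⌋ = 8; lat ⌊5.4043/1⌋ = 5.
Subsquare: lon ⌊0.6518/0.0833333⌋ = 7 → h; lat ⌊0.4043/0.0416667⌋ = 9 → j.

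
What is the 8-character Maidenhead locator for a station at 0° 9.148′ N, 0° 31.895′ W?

IJ90rd66

Add 180° to longitude and 90° to latitude: 179.46842, 90.15247.
Field: lon ⌊179.46842/20⌋ = 8 → I; lat ⌊90.15247/10⌋ = 9 → J.
Square: lon ⌊19.46842/2⌋ = 9; lat ⌊0.15247/1⌋ = 0.
Subsquare: lon ⌊1.46842/0.0833333⌋ = 17 → r; lat ⌊0.15247/0.0416667⌋ = 3 → d.
Extended square: lon ⌊0.05175/0.00833333⌋ = 6; lat ⌊0.02747/0.00416667⌋ = 6.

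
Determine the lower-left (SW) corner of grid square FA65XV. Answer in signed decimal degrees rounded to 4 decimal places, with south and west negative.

-84.1250, -66.0833

Field F=5, A=0: +5·20° lon, +0·10° lat → SW at lon -80°, lat -90°.
Square 6, 5: +6·2° lon, +5·1° lat → SW at lon -68°, lat -85°.
Subsquare x=23, v=21: +23·0.0833333° lon, +21·0.0416667° lat → SW at lon -66.0833°, lat -84.125°.
latitude -84.1250, longitude -66.0833.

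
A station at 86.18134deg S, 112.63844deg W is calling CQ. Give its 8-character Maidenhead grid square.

Add 180° to longitude and 90° to latitude: 67.36156, 3.81866.
Field: lon ⌊67.36156/20⌋ = 3 → D; lat ⌊3.81866/10⌋ = 0 → A.
Square: lon ⌊7.36156/2⌋ = 3; lat ⌊3.81866/1⌋ = 3.
Subsquare: lon ⌊1.36156/0.0833333⌋ = 16 → q; lat ⌊0.81866/0.0416667⌋ = 19 → t.
Extended square: lon ⌊0.02823/0.00833333⌋ = 3; lat ⌊0.02699/0.00416667⌋ = 6.

DA33qt36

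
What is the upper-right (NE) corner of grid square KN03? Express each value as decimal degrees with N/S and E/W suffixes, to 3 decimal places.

44.000° N, 22.000° E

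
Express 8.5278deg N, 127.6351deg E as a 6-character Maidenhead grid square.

PJ38tm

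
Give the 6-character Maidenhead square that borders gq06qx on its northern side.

GQ07qa

Latitude subsquare x = 23; +1 → 24, wraps to 0 = a, carry into square.
Latitude square 6; +1 → 7.
The longitude characters are unchanged.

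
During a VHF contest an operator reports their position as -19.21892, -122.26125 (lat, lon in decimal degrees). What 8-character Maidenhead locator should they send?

CH80us87

Offset from 180°W / 90°S: lon 57.73875°, lat 70.78108°.
Field: lon ⌊57.73875/20⌋ = 2 → C; lat ⌊70.78108/10⌋ = 7 → H.
Square: lon ⌊17.73875/2⌋ = 8; lat ⌊0.78108/1⌋ = 0.
Subsquare: lon ⌊1.73875/0.0833333⌋ = 20 → u; lat ⌊0.78108/0.0416667⌋ = 18 → s.
Extended square: lon ⌊0.07208/0.00833333⌋ = 8; lat ⌊0.03108/0.00416667⌋ = 7.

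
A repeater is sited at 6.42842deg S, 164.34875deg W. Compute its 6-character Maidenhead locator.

Add 180° to longitude and 90° to latitude: 15.6513, 83.5716.
Field: 15.6513/20 → 0 → A, 83.5716/10 → 8 → I; chars AI.
Square: 15.6513/2 → 7, 3.5716/1 → 3; chars 73.
Subsquare: 1.6513/0.0833333 → 19 → t, 0.5716/0.0416667 → 13 → n; chars tn.

AI73tn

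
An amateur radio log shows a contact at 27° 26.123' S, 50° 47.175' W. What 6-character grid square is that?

Add 180° to longitude and 90° to latitude: 129.2138, 62.5646.
Field: 129.2138/20 → 6 → G, 62.5646/10 → 6 → G; chars GG.
Square: 9.2138/2 → 4, 2.5646/1 → 2; chars 42.
Subsquare: 1.2138/0.0833333 → 14 → o, 0.5646/0.0416667 → 13 → n; chars on.

GG42on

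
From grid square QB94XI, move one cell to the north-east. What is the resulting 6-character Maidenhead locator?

RB04aj

Longitude subsquare x = 23; +1 → 24, wraps to 0 = a, carry into square.
Longitude square 9; +1 → 10, wraps to 0, carry into field.
Longitude field Q = 16; +1 → 17 = R.
Latitude subsquare i = 8; +1 → 9 = j.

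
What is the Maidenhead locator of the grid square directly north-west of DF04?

CF95

Longitude square 0; −1 → -1, wraps to 9, carry into field.
Longitude field D = 3; −1 → 2 = C.
Latitude square 4; +1 → 5.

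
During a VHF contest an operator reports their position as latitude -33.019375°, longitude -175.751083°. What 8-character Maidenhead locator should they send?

AF26cx95

Shift to the Maidenhead origin (180°W, 90°S): lon 4.24892, lat 56.98063.
Field (20°×10°, letters A–R): lon ⌊4.24892/20⌋ = 0 → A; lat ⌊56.98063/10⌋ = 5 → F.
Square (2°×1°, digits 0–9): lon ⌊4.24892/2⌋ = 2; lat ⌊6.98063/1⌋ = 6.
Subsquare (5′×2.5′, letters a–x): lon ⌊0.24892/0.0833333⌋ = 2 → c; lat ⌊0.98063/0.0416667⌋ = 23 → x.
Extended square (30″×15″, digits 0–9): lon ⌊0.08225/0.00833333⌋ = 9; lat ⌊0.02229/0.00416667⌋ = 5.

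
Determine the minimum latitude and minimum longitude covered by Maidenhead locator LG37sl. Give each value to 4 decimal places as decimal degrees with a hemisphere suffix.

22.5417° S, 47.5000° E

Field L=11, G=6: +11·20° lon, +6·10° lat → SW at lon 40°, lat -30°.
Square 3, 7: +3·2° lon, +7·1° lat → SW at lon 46°, lat -23°.
Subsquare s=18, l=11: +18·0.0833333° lon, +11·0.0416667° lat → SW at lon 47.5°, lat -22.5417°.
latitude 22.5417° S, longitude 47.5000° E.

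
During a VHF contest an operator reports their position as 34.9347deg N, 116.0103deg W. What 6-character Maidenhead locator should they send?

DM14xw

Shift to the Maidenhead origin (180°W, 90°S): lon 63.9897, lat 124.9347.
Field: 63.9897/20 → 3 → D, 124.9347/10 → 12 → M; chars DM.
Square: 3.9897/2 → 1, 4.9347/1 → 4; chars 14.
Subsquare: 1.9897/0.0833333 → 23 → x, 0.9347/0.0416667 → 22 → w; chars xw.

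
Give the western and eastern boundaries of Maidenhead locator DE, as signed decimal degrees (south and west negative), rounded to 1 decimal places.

Field D=3, E=4: +3·20° lon, +4·10° lat → SW at lon -120°, lat -50°.
Cell spans 20° lon × 10° lat.
west -120.0, east -100.0.

-120.0, -100.0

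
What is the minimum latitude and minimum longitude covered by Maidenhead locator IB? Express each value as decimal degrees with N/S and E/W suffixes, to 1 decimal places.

80.0° S, 20.0° W

Field I=8, B=1: +8·20° lon, +1·10° lat → SW at lon -20°, lat -80°.
latitude 80.0° S, longitude 20.0° W.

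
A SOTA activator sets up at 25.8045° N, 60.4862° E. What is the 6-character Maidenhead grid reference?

Add 180° to longitude and 90° to latitude: 240.4862, 115.8045.
Field: 240.4862/20 → 12 → M, 115.8045/10 → 11 → L; chars ML.
Square: 0.4862/2 → 0, 5.8045/1 → 5; chars 05.
Subsquare: 0.4862/0.0833333 → 5 → f, 0.8045/0.0416667 → 19 → t; chars ft.

ML05ft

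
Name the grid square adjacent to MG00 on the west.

Longitude square 0; −1 → -1, wraps to 9, carry into field.
Longitude field M = 12; −1 → 11 = L.
The latitude characters are unchanged.

LG90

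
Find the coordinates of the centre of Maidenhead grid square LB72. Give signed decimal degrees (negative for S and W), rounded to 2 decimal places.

Field L=11, B=1: +11·20° lon, +1·10° lat → SW at lon 40°, lat -80°.
Square 7, 2: +7·2° lon, +2·1° lat → SW at lon 54°, lat -78°.
Cell spans 2° lon × 1° lat. Centre is SW corner plus half of each.
latitude -77.50, longitude 55.00.

-77.50, 55.00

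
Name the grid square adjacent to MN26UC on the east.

MN26vc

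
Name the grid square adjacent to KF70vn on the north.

Latitude subsquare n = 13; +1 → 14 = o.
The longitude characters are unchanged.

KF70vo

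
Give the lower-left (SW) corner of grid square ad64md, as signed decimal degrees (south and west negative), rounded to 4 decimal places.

-55.8750, -167.0000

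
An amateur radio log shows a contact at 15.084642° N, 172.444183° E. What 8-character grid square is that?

Add 180° to longitude and 90° to latitude: 352.44418, 105.08464.
Field (20°×10°, letters A–R): 352.44418/20 → 17 → R, 105.08464/10 → 10 → K; chars RK.
Square (2°×1°, digits 0–9): 12.44418/2 → 6, 5.08464/1 → 5; chars 65.
Subsquare (5′×2.5′, letters a–x): 0.44418/0.0833333 → 5 → f, 0.08464/0.0416667 → 2 → c; chars fc.
Extended square (30″×15″, digits 0–9): 0.02752/0.00833333 → 3, 0.00131/0.00416667 → 0; chars 30.

RK65fc30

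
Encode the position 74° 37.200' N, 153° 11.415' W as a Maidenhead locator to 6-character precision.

BQ34jo

Shift to the Maidenhead origin (180°W, 90°S): lon 26.8098, lat 164.6200.
Field: 26.8098/20 → 1 → B, 164.6200/10 → 16 → Q; chars BQ.
Square: 6.8098/2 → 3, 4.6200/1 → 4; chars 34.
Subsquare: 0.8098/0.0833333 → 9 → j, 0.6200/0.0416667 → 14 → o; chars jo.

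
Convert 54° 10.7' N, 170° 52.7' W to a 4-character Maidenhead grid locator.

Shift to the Maidenhead origin (180°W, 90°S): lon 9.12, lat 144.18.
Field: 9.12/20 → 0 → A, 144.18/10 → 14 → O; chars AO.
Square: 9.12/2 → 4, 4.18/1 → 4; chars 44.

AO44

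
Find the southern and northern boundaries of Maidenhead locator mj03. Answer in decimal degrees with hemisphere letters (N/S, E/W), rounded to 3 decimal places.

3.000° N, 4.000° N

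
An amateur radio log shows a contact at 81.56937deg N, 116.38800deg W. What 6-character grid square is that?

DR11tn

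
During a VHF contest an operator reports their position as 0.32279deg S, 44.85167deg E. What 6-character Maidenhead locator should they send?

LI29kq

Add 180° to longitude and 90° to latitude: 224.8517, 89.6772.
Field: lon ⌊224.8517/20⌋ = 11 → L; lat ⌊89.6772/10⌋ = 8 → I.
Square: lon ⌊4.8517/2⌋ = 2; lat ⌊9.6772/1⌋ = 9.
Subsquare: lon ⌊0.8517/0.0833333⌋ = 10 → k; lat ⌊0.6772/0.0416667⌋ = 16 → q.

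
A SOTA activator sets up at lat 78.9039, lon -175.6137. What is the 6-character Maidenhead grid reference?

AQ28ev

Offset from 180°W / 90°S: lon 4.3863°, lat 168.9039°.
Field: 4.3863/20 → 0 → A, 168.9039/10 → 16 → Q; chars AQ.
Square: 4.3863/2 → 2, 8.9039/1 → 8; chars 28.
Subsquare: 0.3863/0.0833333 → 4 → e, 0.9039/0.0416667 → 21 → v; chars ev.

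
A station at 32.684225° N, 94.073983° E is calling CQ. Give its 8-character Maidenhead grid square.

NM72aq84

Offset from 180°W / 90°S: lon 274.07398°, lat 122.68422°.
Field: lon ⌊274.07398/20⌋ = 13 → N; lat ⌊122.68422/10⌋ = 12 → M.
Square: lon ⌊14.07398/2⌋ = 7; lat ⌊2.68422/1⌋ = 2.
Subsquare: lon ⌊0.07398/0.0833333⌋ = 0 → a; lat ⌊0.68422/0.0416667⌋ = 16 → q.
Extended square: lon ⌊0.07398/0.00833333⌋ = 8; lat ⌊0.01756/0.00416667⌋ = 4.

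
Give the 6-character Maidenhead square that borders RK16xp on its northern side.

RK16xq

Latitude subsquare p = 15; +1 → 16 = q.
The longitude characters are unchanged.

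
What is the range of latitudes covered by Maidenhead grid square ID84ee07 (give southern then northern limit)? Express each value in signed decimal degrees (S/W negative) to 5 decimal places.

-55.80417, -55.80000

Field I=8, D=3: +8·20° lon, +3·10° lat → SW at lon -20°, lat -60°.
Square 8, 4: +8·2° lon, +4·1° lat → SW at lon -4°, lat -56°.
Subsquare e=4, e=4: +4·0.0833333° lon, +4·0.0416667° lat → SW at lon -3.66667°, lat -55.8333°.
Extended square 0, 7: +0·0.00833333° lon, +7·0.00416667° lat → SW at lon -3.66667°, lat -55.8042°.
Cell spans 0.00833333° lon × 0.00416667° lat.
south -55.80417, north -55.80000.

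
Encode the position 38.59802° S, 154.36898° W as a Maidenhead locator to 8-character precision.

Add 180° to longitude and 90° to latitude: 25.63102, 51.40198.
Field: 25.63102/20 → 1 → B, 51.40198/10 → 5 → F; chars BF.
Square: 5.63102/2 → 2, 1.40198/1 → 1; chars 21.
Subsquare: 1.63102/0.0833333 → 19 → t, 0.40198/0.0416667 → 9 → j; chars tj.
Extended square: 0.04769/0.00833333 → 5, 0.02698/0.00416667 → 6; chars 56.

BF21tj56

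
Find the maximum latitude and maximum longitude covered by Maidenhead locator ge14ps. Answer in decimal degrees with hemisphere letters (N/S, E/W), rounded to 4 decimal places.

Field G=6, E=4: +6·20° lon, +4·10° lat → SW at lon -60°, lat -50°.
Square 1, 4: +1·2° lon, +4·1° lat → SW at lon -58°, lat -46°.
Subsquare p=15, s=18: +15·0.0833333° lon, +18·0.0416667° lat → SW at lon -56.75°, lat -45.25°.
Cell spans 0.0833333° lon × 0.0416667° lat. NE corner is SW corner plus one full cell.
latitude 45.2083° S, longitude 56.6667° W.

45.2083° S, 56.6667° W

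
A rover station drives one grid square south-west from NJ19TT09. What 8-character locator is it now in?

Longitude extended square 0; −1 → -1, wraps to 9, carry into subsquare.
Longitude subsquare t = 19; −1 → 18 = s.
Latitude extended square 9; −1 → 8.

NJ19st98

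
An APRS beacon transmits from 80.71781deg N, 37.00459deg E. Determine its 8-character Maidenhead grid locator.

KR80mr02

Shift to the Maidenhead origin (180°W, 90°S): lon 217.00459, lat 170.71781.
Field (20°×10°, letters A–R): 217.00459/20 → 10 → K, 170.71781/10 → 17 → R; chars KR.
Square (2°×1°, digits 0–9): 17.00459/2 → 8, 0.71781/1 → 0; chars 80.
Subsquare (5′×2.5′, letters a–x): 1.00459/0.0833333 → 12 → m, 0.71781/0.0416667 → 17 → r; chars mr.
Extended square (30″×15″, digits 0–9): 0.00459/0.00833333 → 0, 0.00948/0.00416667 → 2; chars 02.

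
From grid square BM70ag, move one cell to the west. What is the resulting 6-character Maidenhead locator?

BM60xg

Longitude subsquare a = 0; −1 → -1, wraps to 23 = x, carry into square.
Longitude square 7; −1 → 6.
The latitude characters are unchanged.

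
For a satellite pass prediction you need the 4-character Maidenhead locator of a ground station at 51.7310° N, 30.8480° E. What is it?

Add 180° to longitude and 90° to latitude: 210.85, 141.73.
Field (20°×10°, letters A–R): lon ⌊210.85/20⌋ = 10 → K; lat ⌊141.73/10⌋ = 14 → O.
Square (2°×1°, digits 0–9): lon ⌊10.85/2⌋ = 5; lat ⌊1.73/1⌋ = 1.

KO51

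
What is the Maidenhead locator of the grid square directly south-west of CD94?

CD83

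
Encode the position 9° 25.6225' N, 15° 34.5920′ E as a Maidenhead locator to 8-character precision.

JJ79sk92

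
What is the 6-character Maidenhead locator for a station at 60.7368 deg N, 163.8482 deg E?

RP10wr

Offset from 180°W / 90°S: lon 343.8482°, lat 150.7368°.
Field: 343.8482/20 → 17 → R, 150.7368/10 → 15 → P; chars RP.
Square: 3.8482/2 → 1, 0.7368/1 → 0; chars 10.
Subsquare: 1.8482/0.0833333 → 22 → w, 0.7368/0.0416667 → 17 → r; chars wr.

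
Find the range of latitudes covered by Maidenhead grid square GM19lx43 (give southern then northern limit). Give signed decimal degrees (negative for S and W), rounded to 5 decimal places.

39.97083, 39.97500

Field G=6, M=12: +6·20° lon, +12·10° lat → SW at lon -60°, lat 30°.
Square 1, 9: +1·2° lon, +9·1° lat → SW at lon -58°, lat 39°.
Subsquare l=11, x=23: +11·0.0833333° lon, +23·0.0416667° lat → SW at lon -57.0833°, lat 39.9583°.
Extended square 4, 3: +4·0.00833333° lon, +3·0.00416667° lat → SW at lon -57.05°, lat 39.9708°.
Cell spans 0.00833333° lon × 0.00416667° lat.
south 39.97083, north 39.97500.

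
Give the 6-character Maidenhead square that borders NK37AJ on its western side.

Longitude subsquare a = 0; −1 → -1, wraps to 23 = x, carry into square.
Longitude square 3; −1 → 2.
The latitude characters are unchanged.

NK27xj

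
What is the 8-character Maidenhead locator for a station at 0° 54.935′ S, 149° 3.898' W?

BI59lc20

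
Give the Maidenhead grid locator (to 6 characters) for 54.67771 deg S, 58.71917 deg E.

Shift to the Maidenhead origin (180°W, 90°S): lon 238.7192, lat 35.3223.
Field (20°×10°, letters A–R): lon ⌊238.7192/20⌋ = 11 → L; lat ⌊35.3223/10⌋ = 3 → D.
Square (2°×1°, digits 0–9): lon ⌊18.7192/2⌋ = 9; lat ⌊5.3223/1⌋ = 5.
Subsquare (5′×2.5′, letters a–x): lon ⌊0.7192/0.0833333⌋ = 8 → i; lat ⌊0.3223/0.0416667⌋ = 7 → h.

LD95ih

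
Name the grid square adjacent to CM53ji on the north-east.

CM53kj

Longitude subsquare j = 9; +1 → 10 = k.
Latitude subsquare i = 8; +1 → 9 = j.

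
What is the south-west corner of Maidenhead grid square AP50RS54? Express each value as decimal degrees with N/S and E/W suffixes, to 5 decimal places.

60.76667° N, 168.54167° W

Field A=0, P=15: +0·20° lon, +15·10° lat → SW at lon -180°, lat 60°.
Square 5, 0: +5·2° lon, +0·1° lat → SW at lon -170°, lat 60°.
Subsquare r=17, s=18: +17·0.0833333° lon, +18·0.0416667° lat → SW at lon -168.583°, lat 60.75°.
Extended square 5, 4: +5·0.00833333° lon, +4·0.00416667° lat → SW at lon -168.542°, lat 60.7667°.
latitude 60.76667° N, longitude 168.54167° W.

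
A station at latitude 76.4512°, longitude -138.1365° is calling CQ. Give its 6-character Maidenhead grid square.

CQ06wk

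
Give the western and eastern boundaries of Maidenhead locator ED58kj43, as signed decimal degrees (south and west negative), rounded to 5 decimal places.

-89.13333, -89.12500

Field E=4, D=3: +4·20° lon, +3·10° lat → SW at lon -100°, lat -60°.
Square 5, 8: +5·2° lon, +8·1° lat → SW at lon -90°, lat -52°.
Subsquare k=10, j=9: +10·0.0833333° lon, +9·0.0416667° lat → SW at lon -89.1667°, lat -51.625°.
Extended square 4, 3: +4·0.00833333° lon, +3·0.00416667° lat → SW at lon -89.1333°, lat -51.6125°.
Cell spans 0.00833333° lon × 0.00416667° lat.
west -89.13333, east -89.12500.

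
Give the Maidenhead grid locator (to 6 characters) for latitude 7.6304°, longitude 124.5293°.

PJ27gp

Shift to the Maidenhead origin (180°W, 90°S): lon 304.5293, lat 97.6304.
Field: lon ⌊304.5293/20⌋ = 15 → P; lat ⌊97.6304/10⌋ = 9 → J.
Square: lon ⌊4.5293/2⌋ = 2; lat ⌊7.6304/1⌋ = 7.
Subsquare: lon ⌊0.5293/0.0833333⌋ = 6 → g; lat ⌊0.6304/0.0416667⌋ = 15 → p.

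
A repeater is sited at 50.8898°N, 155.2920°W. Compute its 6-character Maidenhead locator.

BO20iv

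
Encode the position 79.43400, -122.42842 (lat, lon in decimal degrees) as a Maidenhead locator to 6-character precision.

CQ89sk

Shift to the Maidenhead origin (180°W, 90°S): lon 57.5716, lat 169.4340.
Field: 57.5716/20 → 2 → C, 169.4340/10 → 16 → Q; chars CQ.
Square: 17.5716/2 → 8, 9.4340/1 → 9; chars 89.
Subsquare: 1.5716/0.0833333 → 18 → s, 0.4340/0.0416667 → 10 → k; chars sk.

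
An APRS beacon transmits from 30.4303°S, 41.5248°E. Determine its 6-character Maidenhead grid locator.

LF09sn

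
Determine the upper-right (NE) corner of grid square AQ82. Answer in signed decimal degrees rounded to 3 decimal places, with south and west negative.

73.000, -162.000

Field A=0, Q=16: +0·20° lon, +16·10° lat → SW at lon -180°, lat 70°.
Square 8, 2: +8·2° lon, +2·1° lat → SW at lon -164°, lat 72°.
Cell spans 2° lon × 1° lat. NE corner is SW corner plus one full cell.
latitude 73.000, longitude -162.000.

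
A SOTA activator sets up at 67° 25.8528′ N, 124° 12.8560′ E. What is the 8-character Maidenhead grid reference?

PP27ck53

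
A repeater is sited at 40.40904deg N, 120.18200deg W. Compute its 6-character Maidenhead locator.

CN90vj

Shift to the Maidenhead origin (180°W, 90°S): lon 59.8180, lat 130.4090.
Field: 59.8180/20 → 2 → C, 130.4090/10 → 13 → N; chars CN.
Square: 19.8180/2 → 9, 0.4090/1 → 0; chars 90.
Subsquare: 1.8180/0.0833333 → 21 → v, 0.4090/0.0416667 → 9 → j; chars vj.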